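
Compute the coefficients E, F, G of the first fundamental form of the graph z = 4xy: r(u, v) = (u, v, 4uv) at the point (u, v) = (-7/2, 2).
E = 65;  F = -112;  G = 197

Partials: r_u = (1, 0, 4*v), r_v = (0, 1, 4*u). As functions of (u, v):
  E = r_u · r_u = 16*v^2 + 1,
  F = r_u · r_v = 16*u*v,
  G = r_v · r_v = 16*u^2 + 1.
Evaluating at (u, v) = (-7/2, 2): E = 65, F = -112, G = 197.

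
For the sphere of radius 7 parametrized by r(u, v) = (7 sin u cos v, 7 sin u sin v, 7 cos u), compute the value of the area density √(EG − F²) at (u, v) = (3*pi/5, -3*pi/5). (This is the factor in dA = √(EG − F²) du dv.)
√(EG − F²)|_{(3*pi/5, -3*pi/5)} = 49*sqrt(2*sqrt(5) + 10)/4

E = 49, F = 0, G = 49*sin(u)^2, so EG − F² = 2401*sin(u)^2. Taking the positive square root: √(EG − F²) = 49*Abs(sin(u)). At (u, v) = (3*pi/5, -3*pi/5): 49*sqrt(2*sqrt(5) + 10)/4.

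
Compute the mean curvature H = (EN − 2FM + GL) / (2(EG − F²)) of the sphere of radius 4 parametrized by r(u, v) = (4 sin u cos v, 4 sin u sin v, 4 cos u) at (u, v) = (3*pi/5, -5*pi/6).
H = -1/4

With E = 16, F = 0, G = 16*sin(u)^2, L = -4*sin(u)/Abs(sin(u)), M = 0, N = -4*sin(u)^3/Abs(sin(u)), assemble
  H = (EN − 2FM + GL) / (2(EG − F²)) = -sin(u)/(4*Abs(sin(u))).
At (u, v) = (3*pi/5, -5*pi/6): H = -1/4.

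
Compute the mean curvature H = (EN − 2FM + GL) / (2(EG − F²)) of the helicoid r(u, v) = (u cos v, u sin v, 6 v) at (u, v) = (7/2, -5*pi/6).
H = 0

With E = 1, F = 0, G = u^2 + 36, L = 0, M = -6/sqrt(u^2 + 36), N = 0, assemble
  H = (EN − 2FM + GL) / (2(EG − F²)) = 0.
At (u, v) = (7/2, -5*pi/6): H = 0.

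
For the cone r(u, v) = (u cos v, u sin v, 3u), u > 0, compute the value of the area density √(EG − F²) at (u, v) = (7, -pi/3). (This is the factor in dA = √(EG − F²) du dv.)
√(EG − F²)|_{(7, -pi/3)} = 7*sqrt(10)

E = 10, F = 0, G = u^2, so EG − F² = 10*u^2. Taking the positive square root: √(EG − F²) = sqrt(10)*Abs(u). At (u, v) = (7, -pi/3): 7*sqrt(10).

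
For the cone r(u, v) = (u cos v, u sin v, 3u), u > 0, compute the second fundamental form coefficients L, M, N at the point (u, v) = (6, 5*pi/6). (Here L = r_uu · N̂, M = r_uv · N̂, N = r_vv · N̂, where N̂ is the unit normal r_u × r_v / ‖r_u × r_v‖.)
L = 0;  M = 0;  N = 9*sqrt(10)/5

Compute the unit normal N̂(u, v) = (-3*sqrt(10)*u*cos(v)/(10*Abs(u)), -3*sqrt(10)*u*sin(v)/(10*Abs(u)), sqrt(10)*u/(10*Abs(u))), and the second partials r_uu, r_uv, r_vv. Take dot products:
  L(u, v) = r_uu · N̂ = 0,
  M(u, v) = r_uv · N̂ = 0,
  N(u, v) = r_vv · N̂ = 3*sqrt(10)*u^2/(10*Abs(u)).
Evaluating at (u, v) = (6, 5*pi/6):
  L = 0, M = 0, N = 9*sqrt(10)/5.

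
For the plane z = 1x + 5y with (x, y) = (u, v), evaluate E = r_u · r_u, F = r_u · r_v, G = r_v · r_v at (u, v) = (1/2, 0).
E = 2;  F = 5;  G = 26

Partials: r_u = (1, 0, 1), r_v = (0, 1, 5). As functions of (u, v):
  E = r_u · r_u = 2,
  F = r_u · r_v = 5,
  G = r_v · r_v = 26.
Evaluating at (u, v) = (1/2, 0): E = 2, F = 5, G = 26.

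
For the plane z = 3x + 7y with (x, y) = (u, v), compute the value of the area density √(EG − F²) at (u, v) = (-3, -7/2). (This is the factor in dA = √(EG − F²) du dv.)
√(EG − F²)|_{(-3, -7/2)} = sqrt(59)

E = 10, F = 21, G = 50, so EG − F² = 59. Taking the positive square root: √(EG − F²) = sqrt(59). At (u, v) = (-3, -7/2): sqrt(59).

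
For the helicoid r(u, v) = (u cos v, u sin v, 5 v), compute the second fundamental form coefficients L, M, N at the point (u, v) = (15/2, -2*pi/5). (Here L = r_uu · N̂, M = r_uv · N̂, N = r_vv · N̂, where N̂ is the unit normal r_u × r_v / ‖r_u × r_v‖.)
L = 0;  M = -2*sqrt(13)/13;  N = 0

Compute the unit normal N̂(u, v) = (5*sin(v)/sqrt(u^2 + 25), -5*cos(v)/sqrt(u^2 + 25), u/sqrt(u^2 + 25)), and the second partials r_uu, r_uv, r_vv. Take dot products:
  L(u, v) = r_uu · N̂ = 0,
  M(u, v) = r_uv · N̂ = -5/sqrt(u^2 + 25),
  N(u, v) = r_vv · N̂ = 0.
Evaluating at (u, v) = (15/2, -2*pi/5):
  L = 0, M = -2*sqrt(13)/13, N = 0.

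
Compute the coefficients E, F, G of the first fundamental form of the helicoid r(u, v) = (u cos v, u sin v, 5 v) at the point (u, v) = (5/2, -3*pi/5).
E = 1;  F = 0;  G = 125/4

Partials: r_u = (cos(v), sin(v), 0), r_v = (-u*sin(v), u*cos(v), 5). As functions of (u, v):
  E = r_u · r_u = 1,
  F = r_u · r_v = 0,
  G = r_v · r_v = u^2 + 25.
Evaluating at (u, v) = (5/2, -3*pi/5): E = 1, F = 0, G = 125/4.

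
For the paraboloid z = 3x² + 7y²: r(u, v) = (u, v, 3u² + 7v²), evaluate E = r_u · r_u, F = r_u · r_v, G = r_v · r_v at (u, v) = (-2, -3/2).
E = 145;  F = 252;  G = 442

Partials: r_u = (1, 0, 6*u), r_v = (0, 1, 14*v). As functions of (u, v):
  E = r_u · r_u = 36*u^2 + 1,
  F = r_u · r_v = 84*u*v,
  G = r_v · r_v = 196*v^2 + 1.
Evaluating at (u, v) = (-2, -3/2): E = 145, F = 252, G = 442.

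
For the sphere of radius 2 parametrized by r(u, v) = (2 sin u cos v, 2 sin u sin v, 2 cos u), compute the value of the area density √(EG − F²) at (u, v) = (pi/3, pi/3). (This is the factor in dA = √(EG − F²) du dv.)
√(EG − F²)|_{(pi/3, pi/3)} = 2*sqrt(3)

E = 4, F = 0, G = 4*sin(u)^2, so EG − F² = 16*sin(u)^2. Taking the positive square root: √(EG − F²) = 4*Abs(sin(u)). At (u, v) = (pi/3, pi/3): 2*sqrt(3).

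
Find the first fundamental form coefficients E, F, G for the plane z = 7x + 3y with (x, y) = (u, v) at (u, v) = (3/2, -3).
E = 50;  F = 21;  G = 10

Partials: r_u = (1, 0, 7), r_v = (0, 1, 3). As functions of (u, v):
  E = r_u · r_u = 50,
  F = r_u · r_v = 21,
  G = r_v · r_v = 10.
Evaluating at (u, v) = (3/2, -3): E = 50, F = 21, G = 10.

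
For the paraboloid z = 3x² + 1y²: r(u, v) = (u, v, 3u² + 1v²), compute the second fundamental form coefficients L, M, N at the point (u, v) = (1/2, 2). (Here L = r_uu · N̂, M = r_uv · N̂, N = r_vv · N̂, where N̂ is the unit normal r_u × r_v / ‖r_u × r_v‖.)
L = 3*sqrt(26)/13;  M = 0;  N = sqrt(26)/13

Compute the unit normal N̂(u, v) = (-6*u/sqrt(36*u^2 + 4*v^2 + 1), -2*v/sqrt(36*u^2 + 4*v^2 + 1), 1/sqrt(36*u^2 + 4*v^2 + 1)), and the second partials r_uu, r_uv, r_vv. Take dot products:
  L(u, v) = r_uu · N̂ = 6/sqrt(36*u^2 + 4*v^2 + 1),
  M(u, v) = r_uv · N̂ = 0,
  N(u, v) = r_vv · N̂ = 2/sqrt(36*u^2 + 4*v^2 + 1).
Evaluating at (u, v) = (1/2, 2):
  L = 3*sqrt(26)/13, M = 0, N = sqrt(26)/13.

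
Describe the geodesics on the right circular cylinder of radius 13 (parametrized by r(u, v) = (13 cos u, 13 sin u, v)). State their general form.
The cylinder is flat (K = 0) and locally isometric to the plane via the development (u, v) ↦ (13 u, v). Geodesics are the pre-images of straight lines: circles (v constant), vertical lines (u constant), and helices (v = c · u + d) for constants c, d.

A right cylinder has E = 13², F = 0, G = 1, so EG − F² = 13², and L = −13, M = N = 0, giving K = (LN − M²)/(EG − F²) = 0 everywhere. A flat surface is locally isometric to the Euclidean plane via the map (u, v) ↦ (13 u, v). Straight lines in the (x̃, ỹ) plane pull back to: (a) horizontal circles (v = const), (b) vertical generators (u = const), and (c) helices (13 u tan θ = v, i.e. v = c · u + d).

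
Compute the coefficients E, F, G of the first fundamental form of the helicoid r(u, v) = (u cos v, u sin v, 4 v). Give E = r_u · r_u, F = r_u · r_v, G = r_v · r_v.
E = 1;  F = 0;  G = u^2 + 16

Compute partials: r_u = (cos(v), sin(v), 0), r_v = (-u*sin(v), u*cos(v), 4). Then
  E = r_u · r_u = 1,
  F = r_u · r_v = 0,
  G = r_v · r_v = u^2 + 16.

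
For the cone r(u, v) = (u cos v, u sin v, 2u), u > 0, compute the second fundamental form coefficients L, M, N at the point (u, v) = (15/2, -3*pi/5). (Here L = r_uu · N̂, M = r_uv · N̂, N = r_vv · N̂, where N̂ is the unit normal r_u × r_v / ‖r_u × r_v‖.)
L = 0;  M = 0;  N = 3*sqrt(5)

Compute the unit normal N̂(u, v) = (-2*sqrt(5)*u*cos(v)/(5*Abs(u)), -2*sqrt(5)*u*sin(v)/(5*Abs(u)), sqrt(5)*u/(5*Abs(u))), and the second partials r_uu, r_uv, r_vv. Take dot products:
  L(u, v) = r_uu · N̂ = 0,
  M(u, v) = r_uv · N̂ = 0,
  N(u, v) = r_vv · N̂ = 2*sqrt(5)*u^2/(5*Abs(u)).
Evaluating at (u, v) = (15/2, -3*pi/5):
  L = 0, M = 0, N = 3*sqrt(5).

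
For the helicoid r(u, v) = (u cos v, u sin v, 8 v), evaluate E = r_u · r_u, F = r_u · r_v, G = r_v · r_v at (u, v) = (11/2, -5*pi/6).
E = 1;  F = 0;  G = 377/4

Partials: r_u = (cos(v), sin(v), 0), r_v = (-u*sin(v), u*cos(v), 8). As functions of (u, v):
  E = r_u · r_u = 1,
  F = r_u · r_v = 0,
  G = r_v · r_v = u^2 + 64.
Evaluating at (u, v) = (11/2, -5*pi/6): E = 1, F = 0, G = 377/4.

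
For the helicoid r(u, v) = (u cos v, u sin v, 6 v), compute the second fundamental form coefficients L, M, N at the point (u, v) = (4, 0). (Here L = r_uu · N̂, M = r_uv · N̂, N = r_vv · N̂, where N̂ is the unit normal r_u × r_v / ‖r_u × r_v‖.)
L = 0;  M = -3*sqrt(13)/13;  N = 0

Compute the unit normal N̂(u, v) = (6*sin(v)/sqrt(u^2 + 36), -6*cos(v)/sqrt(u^2 + 36), u/sqrt(u^2 + 36)), and the second partials r_uu, r_uv, r_vv. Take dot products:
  L(u, v) = r_uu · N̂ = 0,
  M(u, v) = r_uv · N̂ = -6/sqrt(u^2 + 36),
  N(u, v) = r_vv · N̂ = 0.
Evaluating at (u, v) = (4, 0):
  L = 0, M = -3*sqrt(13)/13, N = 0.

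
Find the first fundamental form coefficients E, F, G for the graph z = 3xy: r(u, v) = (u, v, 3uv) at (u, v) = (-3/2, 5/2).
E = 229/4;  F = -135/4;  G = 85/4

Partials: r_u = (1, 0, 3*v), r_v = (0, 1, 3*u). As functions of (u, v):
  E = r_u · r_u = 9*v^2 + 1,
  F = r_u · r_v = 9*u*v,
  G = r_v · r_v = 9*u^2 + 1.
Evaluating at (u, v) = (-3/2, 5/2): E = 229/4, F = -135/4, G = 85/4.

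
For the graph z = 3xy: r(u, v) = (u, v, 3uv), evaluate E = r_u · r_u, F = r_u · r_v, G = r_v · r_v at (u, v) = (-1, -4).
E = 145;  F = 36;  G = 10

Partials: r_u = (1, 0, 3*v), r_v = (0, 1, 3*u). As functions of (u, v):
  E = r_u · r_u = 9*v^2 + 1,
  F = r_u · r_v = 9*u*v,
  G = r_v · r_v = 9*u^2 + 1.
Evaluating at (u, v) = (-1, -4): E = 145, F = 36, G = 10.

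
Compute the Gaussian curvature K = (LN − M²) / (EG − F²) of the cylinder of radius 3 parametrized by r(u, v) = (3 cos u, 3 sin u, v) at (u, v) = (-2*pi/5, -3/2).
K = 0

Coefficients of the first fundamental form: E = 9, F = 0, G = 1.
Coefficients of the second fundamental form: L = -3, M = 0, N = 0.
Assemble K = (LN − M²)/(EG − F²) = 0. At (u, v) = (-2*pi/5, -3/2): K = 0.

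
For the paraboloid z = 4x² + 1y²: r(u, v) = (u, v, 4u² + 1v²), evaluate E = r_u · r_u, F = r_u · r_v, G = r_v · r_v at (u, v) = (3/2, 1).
E = 145;  F = 24;  G = 5

Partials: r_u = (1, 0, 8*u), r_v = (0, 1, 2*v). As functions of (u, v):
  E = r_u · r_u = 64*u^2 + 1,
  F = r_u · r_v = 16*u*v,
  G = r_v · r_v = 4*v^2 + 1.
Evaluating at (u, v) = (3/2, 1): E = 145, F = 24, G = 5.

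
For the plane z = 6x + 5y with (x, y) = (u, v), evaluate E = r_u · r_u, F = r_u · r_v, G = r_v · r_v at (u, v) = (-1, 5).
E = 37;  F = 30;  G = 26

Partials: r_u = (1, 0, 6), r_v = (0, 1, 5). As functions of (u, v):
  E = r_u · r_u = 37,
  F = r_u · r_v = 30,
  G = r_v · r_v = 26.
Evaluating at (u, v) = (-1, 5): E = 37, F = 30, G = 26.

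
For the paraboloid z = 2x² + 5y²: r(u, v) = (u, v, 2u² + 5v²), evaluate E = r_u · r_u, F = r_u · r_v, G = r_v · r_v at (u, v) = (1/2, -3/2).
E = 5;  F = -30;  G = 226

Partials: r_u = (1, 0, 4*u), r_v = (0, 1, 10*v). As functions of (u, v):
  E = r_u · r_u = 16*u^2 + 1,
  F = r_u · r_v = 40*u*v,
  G = r_v · r_v = 100*v^2 + 1.
Evaluating at (u, v) = (1/2, -3/2): E = 5, F = -30, G = 226.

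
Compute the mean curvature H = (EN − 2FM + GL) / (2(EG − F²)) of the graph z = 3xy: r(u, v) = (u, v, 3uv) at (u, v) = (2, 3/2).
H = -648*sqrt(229)/52441

With E = 9*v^2 + 1, F = 9*u*v, G = 9*u^2 + 1, L = 0, M = 3/sqrt(9*u^2 + 9*v^2 + 1), N = 0, assemble
  H = (EN − 2FM + GL) / (2(EG − F²)) = -27*u*v/(9*u^2 + 9*v^2 + 1)^(3/2).
At (u, v) = (2, 3/2): H = -648*sqrt(229)/52441.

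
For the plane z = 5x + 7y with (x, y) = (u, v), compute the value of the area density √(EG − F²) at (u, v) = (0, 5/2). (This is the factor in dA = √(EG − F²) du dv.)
√(EG − F²)|_{(0, 5/2)} = 5*sqrt(3)

E = 26, F = 35, G = 50, so EG − F² = 75. Taking the positive square root: √(EG − F²) = 5*sqrt(3). At (u, v) = (0, 5/2): 5*sqrt(3).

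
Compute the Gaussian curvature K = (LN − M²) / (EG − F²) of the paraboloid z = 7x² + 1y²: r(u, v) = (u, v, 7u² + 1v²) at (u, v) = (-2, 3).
K = 28/674041

Coefficients of the first fundamental form: E = 196*u^2 + 1, F = 28*u*v, G = 4*v^2 + 1.
Coefficients of the second fundamental form: L = 14/sqrt(196*u^2 + 4*v^2 + 1), M = 0, N = 2/sqrt(196*u^2 + 4*v^2 + 1).
Assemble K = (LN − M²)/(EG − F²) = 28/(38416*u^4 + 1568*u^2*v^2 + 392*u^2 + 16*v^4 + 8*v^2 + 1). At (u, v) = (-2, 3): K = 28/674041.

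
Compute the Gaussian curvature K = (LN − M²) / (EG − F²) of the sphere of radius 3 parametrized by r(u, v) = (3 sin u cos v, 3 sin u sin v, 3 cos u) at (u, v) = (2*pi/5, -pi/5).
K = 1/9

Coefficients of the first fundamental form: E = 9, F = 0, G = 9*sin(u)^2.
Coefficients of the second fundamental form: L = -3*sin(u)/Abs(sin(u)), M = 0, N = -3*sin(u)^3/Abs(sin(u)).
Assemble K = (LN − M²)/(EG − F²) = 1/9. At (u, v) = (2*pi/5, -pi/5): K = 1/9.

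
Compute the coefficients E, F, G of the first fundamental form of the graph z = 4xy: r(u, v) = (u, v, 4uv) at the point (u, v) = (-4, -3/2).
E = 37;  F = 96;  G = 257

Partials: r_u = (1, 0, 4*v), r_v = (0, 1, 4*u). As functions of (u, v):
  E = r_u · r_u = 16*v^2 + 1,
  F = r_u · r_v = 16*u*v,
  G = r_v · r_v = 16*u^2 + 1.
Evaluating at (u, v) = (-4, -3/2): E = 37, F = 96, G = 257.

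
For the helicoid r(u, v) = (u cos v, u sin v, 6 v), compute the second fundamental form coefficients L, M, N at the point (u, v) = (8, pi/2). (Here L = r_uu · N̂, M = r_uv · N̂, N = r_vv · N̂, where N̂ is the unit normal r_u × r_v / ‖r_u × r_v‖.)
L = 0;  M = -3/5;  N = 0

Compute the unit normal N̂(u, v) = (6*sin(v)/sqrt(u^2 + 36), -6*cos(v)/sqrt(u^2 + 36), u/sqrt(u^2 + 36)), and the second partials r_uu, r_uv, r_vv. Take dot products:
  L(u, v) = r_uu · N̂ = 0,
  M(u, v) = r_uv · N̂ = -6/sqrt(u^2 + 36),
  N(u, v) = r_vv · N̂ = 0.
Evaluating at (u, v) = (8, pi/2):
  L = 0, M = -3/5, N = 0.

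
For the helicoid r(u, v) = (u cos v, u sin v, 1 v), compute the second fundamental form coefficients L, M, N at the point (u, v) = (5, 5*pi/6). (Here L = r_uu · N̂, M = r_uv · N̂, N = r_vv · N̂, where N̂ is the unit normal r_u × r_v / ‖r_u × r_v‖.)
L = 0;  M = -sqrt(26)/26;  N = 0

Compute the unit normal N̂(u, v) = (sin(v)/sqrt(u^2 + 1), -cos(v)/sqrt(u^2 + 1), u/sqrt(u^2 + 1)), and the second partials r_uu, r_uv, r_vv. Take dot products:
  L(u, v) = r_uu · N̂ = 0,
  M(u, v) = r_uv · N̂ = -1/sqrt(u^2 + 1),
  N(u, v) = r_vv · N̂ = 0.
Evaluating at (u, v) = (5, 5*pi/6):
  L = 0, M = -sqrt(26)/26, N = 0.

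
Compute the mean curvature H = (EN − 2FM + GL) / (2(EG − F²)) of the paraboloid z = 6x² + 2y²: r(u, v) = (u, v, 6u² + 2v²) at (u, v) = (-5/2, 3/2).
H = 2024*sqrt(937)/877969

With E = 144*u^2 + 1, F = 48*u*v, G = 16*v^2 + 1, L = 12/sqrt(144*u^2 + 16*v^2 + 1), M = 0, N = 4/sqrt(144*u^2 + 16*v^2 + 1), assemble
  H = (EN − 2FM + GL) / (2(EG − F²)) = 8*(36*u^2 + 12*v^2 + 1)/(144*u^2 + 16*v^2 + 1)^(3/2).
At (u, v) = (-5/2, 3/2): H = 2024*sqrt(937)/877969.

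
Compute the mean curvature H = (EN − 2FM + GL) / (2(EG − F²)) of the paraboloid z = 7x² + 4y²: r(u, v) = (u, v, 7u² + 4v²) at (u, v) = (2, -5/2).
H = 5947*sqrt(1185)/1404225

With E = 196*u^2 + 1, F = 112*u*v, G = 64*v^2 + 1, L = 14/sqrt(196*u^2 + 64*v^2 + 1), M = 0, N = 8/sqrt(196*u^2 + 64*v^2 + 1), assemble
  H = (EN − 2FM + GL) / (2(EG − F²)) = (784*u^2 + 448*v^2 + 11)/(196*u^2 + 64*v^2 + 1)^(3/2).
At (u, v) = (2, -5/2): H = 5947*sqrt(1185)/1404225.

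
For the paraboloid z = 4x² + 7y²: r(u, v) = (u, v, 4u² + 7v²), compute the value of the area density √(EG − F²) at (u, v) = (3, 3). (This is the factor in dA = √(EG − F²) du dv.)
√(EG − F²)|_{(3, 3)} = sqrt(2341)

E = 64*u^2 + 1, F = 112*u*v, G = 196*v^2 + 1, so EG − F² = 64*u^2 + 196*v^2 + 1. Taking the positive square root: √(EG − F²) = sqrt(64*u^2 + 196*v^2 + 1). At (u, v) = (3, 3): sqrt(2341).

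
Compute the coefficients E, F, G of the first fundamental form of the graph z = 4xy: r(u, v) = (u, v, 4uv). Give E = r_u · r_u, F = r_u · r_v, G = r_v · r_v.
E = 16*v^2 + 1;  F = 16*u*v;  G = 16*u^2 + 1

Compute partials: r_u = (1, 0, 4*v), r_v = (0, 1, 4*u). Then
  E = r_u · r_u = 16*v^2 + 1,
  F = r_u · r_v = 16*u*v,
  G = r_v · r_v = 16*u^2 + 1.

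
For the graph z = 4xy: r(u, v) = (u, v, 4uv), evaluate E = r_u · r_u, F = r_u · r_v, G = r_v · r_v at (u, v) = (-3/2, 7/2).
E = 197;  F = -84;  G = 37

Partials: r_u = (1, 0, 4*v), r_v = (0, 1, 4*u). As functions of (u, v):
  E = r_u · r_u = 16*v^2 + 1,
  F = r_u · r_v = 16*u*v,
  G = r_v · r_v = 16*u^2 + 1.
Evaluating at (u, v) = (-3/2, 7/2): E = 197, F = -84, G = 37.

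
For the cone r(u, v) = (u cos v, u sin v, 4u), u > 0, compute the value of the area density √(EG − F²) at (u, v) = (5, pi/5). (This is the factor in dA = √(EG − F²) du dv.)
√(EG − F²)|_{(5, pi/5)} = 5*sqrt(17)

E = 17, F = 0, G = u^2, so EG − F² = 17*u^2. Taking the positive square root: √(EG − F²) = sqrt(17)*Abs(u). At (u, v) = (5, pi/5): 5*sqrt(17).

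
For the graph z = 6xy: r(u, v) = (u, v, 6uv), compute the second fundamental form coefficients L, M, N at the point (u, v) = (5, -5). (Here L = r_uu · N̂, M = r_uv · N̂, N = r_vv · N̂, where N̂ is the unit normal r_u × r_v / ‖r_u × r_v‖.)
L = 0;  M = 6*sqrt(1801)/1801;  N = 0

Compute the unit normal N̂(u, v) = (-6*v/sqrt(36*u^2 + 36*v^2 + 1), -6*u/sqrt(36*u^2 + 36*v^2 + 1), 1/sqrt(36*u^2 + 36*v^2 + 1)), and the second partials r_uu, r_uv, r_vv. Take dot products:
  L(u, v) = r_uu · N̂ = 0,
  M(u, v) = r_uv · N̂ = 6/sqrt(36*u^2 + 36*v^2 + 1),
  N(u, v) = r_vv · N̂ = 0.
Evaluating at (u, v) = (5, -5):
  L = 0, M = 6*sqrt(1801)/1801, N = 0.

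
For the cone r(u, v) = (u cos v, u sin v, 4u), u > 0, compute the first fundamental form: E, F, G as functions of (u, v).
E = 17;  F = 0;  G = u^2

Compute partials: r_u = (cos(v), sin(v), 4), r_v = (-u*sin(v), u*cos(v), 0). Then
  E = r_u · r_u = 17,
  F = r_u · r_v = 0,
  G = r_v · r_v = u^2.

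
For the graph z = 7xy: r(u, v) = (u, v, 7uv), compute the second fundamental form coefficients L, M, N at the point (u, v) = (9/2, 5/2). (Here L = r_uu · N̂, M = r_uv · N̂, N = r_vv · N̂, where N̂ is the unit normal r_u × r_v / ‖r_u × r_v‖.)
L = 0;  M = 7*sqrt(5198)/2599;  N = 0

Compute the unit normal N̂(u, v) = (-7*v/sqrt(49*u^2 + 49*v^2 + 1), -7*u/sqrt(49*u^2 + 49*v^2 + 1), 1/sqrt(49*u^2 + 49*v^2 + 1)), and the second partials r_uu, r_uv, r_vv. Take dot products:
  L(u, v) = r_uu · N̂ = 0,
  M(u, v) = r_uv · N̂ = 7/sqrt(49*u^2 + 49*v^2 + 1),
  N(u, v) = r_vv · N̂ = 0.
Evaluating at (u, v) = (9/2, 5/2):
  L = 0, M = 7*sqrt(5198)/2599, N = 0.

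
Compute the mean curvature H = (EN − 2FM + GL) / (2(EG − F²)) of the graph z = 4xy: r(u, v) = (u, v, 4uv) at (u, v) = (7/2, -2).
H = 448*sqrt(29)/22707

With E = 16*v^2 + 1, F = 16*u*v, G = 16*u^2 + 1, L = 0, M = 4/sqrt(16*u^2 + 16*v^2 + 1), N = 0, assemble
  H = (EN − 2FM + GL) / (2(EG − F²)) = -64*u*v/(16*u^2 + 16*v^2 + 1)^(3/2).
At (u, v) = (7/2, -2): H = 448*sqrt(29)/22707.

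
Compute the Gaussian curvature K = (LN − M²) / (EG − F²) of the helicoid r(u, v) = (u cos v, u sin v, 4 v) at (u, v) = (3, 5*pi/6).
K = -16/625

Coefficients of the first fundamental form: E = 1, F = 0, G = u^2 + 16.
Coefficients of the second fundamental form: L = 0, M = -4/sqrt(u^2 + 16), N = 0.
Assemble K = (LN − M²)/(EG − F²) = -16/(u^2 + 16)^2. At (u, v) = (3, 5*pi/6): K = -16/625.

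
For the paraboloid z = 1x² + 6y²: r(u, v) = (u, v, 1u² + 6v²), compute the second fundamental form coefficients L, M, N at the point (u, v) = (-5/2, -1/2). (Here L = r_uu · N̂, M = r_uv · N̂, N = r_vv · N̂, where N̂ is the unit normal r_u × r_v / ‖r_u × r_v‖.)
L = sqrt(62)/31;  M = 0;  N = 6*sqrt(62)/31

Compute the unit normal N̂(u, v) = (-2*u/sqrt(4*u^2 + 144*v^2 + 1), -12*v/sqrt(4*u^2 + 144*v^2 + 1), 1/sqrt(4*u^2 + 144*v^2 + 1)), and the second partials r_uu, r_uv, r_vv. Take dot products:
  L(u, v) = r_uu · N̂ = 2/sqrt(4*u^2 + 144*v^2 + 1),
  M(u, v) = r_uv · N̂ = 0,
  N(u, v) = r_vv · N̂ = 12/sqrt(4*u^2 + 144*v^2 + 1).
Evaluating at (u, v) = (-5/2, -1/2):
  L = sqrt(62)/31, M = 0, N = 6*sqrt(62)/31.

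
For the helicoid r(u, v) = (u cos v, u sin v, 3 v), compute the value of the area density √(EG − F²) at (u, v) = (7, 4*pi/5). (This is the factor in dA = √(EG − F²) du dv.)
√(EG − F²)|_{(7, 4*pi/5)} = sqrt(58)

E = 1, F = 0, G = u^2 + 9, so EG − F² = u^2 + 9. Taking the positive square root: √(EG − F²) = sqrt(u^2 + 9). At (u, v) = (7, 4*pi/5): sqrt(58).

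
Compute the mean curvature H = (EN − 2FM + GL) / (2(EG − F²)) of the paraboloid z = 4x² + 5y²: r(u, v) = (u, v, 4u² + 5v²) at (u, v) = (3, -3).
H = 927*sqrt(1477)/311647

With E = 64*u^2 + 1, F = 80*u*v, G = 100*v^2 + 1, L = 8/sqrt(64*u^2 + 100*v^2 + 1), M = 0, N = 10/sqrt(64*u^2 + 100*v^2 + 1), assemble
  H = (EN − 2FM + GL) / (2(EG − F²)) = (320*u^2 + 400*v^2 + 9)/(64*u^2 + 100*v^2 + 1)^(3/2).
At (u, v) = (3, -3): H = 927*sqrt(1477)/311647.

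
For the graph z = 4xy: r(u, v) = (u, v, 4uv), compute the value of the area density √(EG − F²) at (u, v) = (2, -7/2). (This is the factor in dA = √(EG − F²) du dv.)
√(EG − F²)|_{(2, -7/2)} = 3*sqrt(29)

E = 16*v^2 + 1, F = 16*u*v, G = 16*u^2 + 1, so EG − F² = 16*u^2 + 16*v^2 + 1. Taking the positive square root: √(EG − F²) = sqrt(16*u^2 + 16*v^2 + 1). At (u, v) = (2, -7/2): 3*sqrt(29).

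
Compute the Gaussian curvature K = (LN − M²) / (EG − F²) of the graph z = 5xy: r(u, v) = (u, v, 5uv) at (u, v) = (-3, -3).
K = -25/203401

Coefficients of the first fundamental form: E = 25*v^2 + 1, F = 25*u*v, G = 25*u^2 + 1.
Coefficients of the second fundamental form: L = 0, M = 5/sqrt(25*u^2 + 25*v^2 + 1), N = 0.
Assemble K = (LN − M²)/(EG − F²) = -25/(625*u^4 + 1250*u^2*v^2 + 50*u^2 + 625*v^4 + 50*v^2 + 1). At (u, v) = (-3, -3): K = -25/203401.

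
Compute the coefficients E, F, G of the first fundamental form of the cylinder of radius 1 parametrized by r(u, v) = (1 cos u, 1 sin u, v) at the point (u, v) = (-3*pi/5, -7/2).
E = 1;  F = 0;  G = 1

Partials: r_u = (-sin(u), cos(u), 0), r_v = (0, 0, 1). As functions of (u, v):
  E = r_u · r_u = 1,
  F = r_u · r_v = 0,
  G = r_v · r_v = 1.
Evaluating at (u, v) = (-3*pi/5, -7/2): E = 1, F = 0, G = 1.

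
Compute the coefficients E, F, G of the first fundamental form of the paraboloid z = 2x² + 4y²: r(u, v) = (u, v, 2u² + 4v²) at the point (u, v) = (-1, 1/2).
E = 17;  F = -16;  G = 17

Partials: r_u = (1, 0, 4*u), r_v = (0, 1, 8*v). As functions of (u, v):
  E = r_u · r_u = 16*u^2 + 1,
  F = r_u · r_v = 32*u*v,
  G = r_v · r_v = 64*v^2 + 1.
Evaluating at (u, v) = (-1, 1/2): E = 17, F = -16, G = 17.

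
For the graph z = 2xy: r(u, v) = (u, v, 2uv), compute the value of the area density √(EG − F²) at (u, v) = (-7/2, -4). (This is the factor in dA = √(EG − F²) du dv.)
√(EG − F²)|_{(-7/2, -4)} = sqrt(114)

E = 4*v^2 + 1, F = 4*u*v, G = 4*u^2 + 1, so EG − F² = 4*u^2 + 4*v^2 + 1. Taking the positive square root: √(EG − F²) = sqrt(4*u^2 + 4*v^2 + 1). At (u, v) = (-7/2, -4): sqrt(114).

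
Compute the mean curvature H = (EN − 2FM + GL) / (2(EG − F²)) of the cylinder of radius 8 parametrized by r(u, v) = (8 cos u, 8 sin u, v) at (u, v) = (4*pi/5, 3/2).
H = -1/16

With E = 64, F = 0, G = 1, L = -8, M = 0, N = 0, assemble
  H = (EN − 2FM + GL) / (2(EG − F²)) = -1/16.
At (u, v) = (4*pi/5, 3/2): H = -1/16.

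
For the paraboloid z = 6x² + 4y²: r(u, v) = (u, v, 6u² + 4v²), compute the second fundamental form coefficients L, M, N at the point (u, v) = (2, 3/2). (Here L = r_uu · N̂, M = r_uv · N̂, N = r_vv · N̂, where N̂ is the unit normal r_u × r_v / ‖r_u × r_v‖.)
L = 12*sqrt(721)/721;  M = 0;  N = 8*sqrt(721)/721

Compute the unit normal N̂(u, v) = (-12*u/sqrt(144*u^2 + 64*v^2 + 1), -8*v/sqrt(144*u^2 + 64*v^2 + 1), 1/sqrt(144*u^2 + 64*v^2 + 1)), and the second partials r_uu, r_uv, r_vv. Take dot products:
  L(u, v) = r_uu · N̂ = 12/sqrt(144*u^2 + 64*v^2 + 1),
  M(u, v) = r_uv · N̂ = 0,
  N(u, v) = r_vv · N̂ = 8/sqrt(144*u^2 + 64*v^2 + 1).
Evaluating at (u, v) = (2, 3/2):
  L = 12*sqrt(721)/721, M = 0, N = 8*sqrt(721)/721.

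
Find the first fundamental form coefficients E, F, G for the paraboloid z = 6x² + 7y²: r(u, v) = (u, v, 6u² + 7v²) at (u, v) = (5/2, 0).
E = 901;  F = 0;  G = 1

Partials: r_u = (1, 0, 12*u), r_v = (0, 1, 14*v). As functions of (u, v):
  E = r_u · r_u = 144*u^2 + 1,
  F = r_u · r_v = 168*u*v,
  G = r_v · r_v = 196*v^2 + 1.
Evaluating at (u, v) = (5/2, 0): E = 901, F = 0, G = 1.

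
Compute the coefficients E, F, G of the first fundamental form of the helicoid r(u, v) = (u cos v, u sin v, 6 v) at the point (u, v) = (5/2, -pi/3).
E = 1;  F = 0;  G = 169/4

Partials: r_u = (cos(v), sin(v), 0), r_v = (-u*sin(v), u*cos(v), 6). As functions of (u, v):
  E = r_u · r_u = 1,
  F = r_u · r_v = 0,
  G = r_v · r_v = u^2 + 36.
Evaluating at (u, v) = (5/2, -pi/3): E = 1, F = 0, G = 169/4.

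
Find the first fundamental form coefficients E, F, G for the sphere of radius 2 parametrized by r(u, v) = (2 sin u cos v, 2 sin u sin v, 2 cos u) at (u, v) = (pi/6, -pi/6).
E = 4;  F = 0;  G = 1

Partials: r_u = (2*cos(u)*cos(v), 2*sin(v)*cos(u), -2*sin(u)), r_v = (-2*sin(u)*sin(v), 2*sin(u)*cos(v), 0). As functions of (u, v):
  E = r_u · r_u = 4,
  F = r_u · r_v = 0,
  G = r_v · r_v = 4*sin(u)^2.
Evaluating at (u, v) = (pi/6, -pi/6): E = 4, F = 0, G = 1.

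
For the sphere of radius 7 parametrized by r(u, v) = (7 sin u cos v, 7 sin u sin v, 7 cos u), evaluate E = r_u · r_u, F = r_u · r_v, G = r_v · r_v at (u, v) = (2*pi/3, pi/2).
E = 49;  F = 0;  G = 147/4

Partials: r_u = (7*cos(u)*cos(v), 7*sin(v)*cos(u), -7*sin(u)), r_v = (-7*sin(u)*sin(v), 7*sin(u)*cos(v), 0). As functions of (u, v):
  E = r_u · r_u = 49,
  F = r_u · r_v = 0,
  G = r_v · r_v = 49*sin(u)^2.
Evaluating at (u, v) = (2*pi/3, pi/2): E = 49, F = 0, G = 147/4.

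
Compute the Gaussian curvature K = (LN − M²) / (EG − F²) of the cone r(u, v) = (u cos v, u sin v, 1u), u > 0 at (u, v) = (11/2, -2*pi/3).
K = 0

Coefficients of the first fundamental form: E = 2, F = 0, G = u^2.
Coefficients of the second fundamental form: L = 0, M = 0, N = sqrt(2)*u^2/(2*Abs(u)).
Assemble K = (LN − M²)/(EG − F²) = 0. At (u, v) = (11/2, -2*pi/3): K = 0.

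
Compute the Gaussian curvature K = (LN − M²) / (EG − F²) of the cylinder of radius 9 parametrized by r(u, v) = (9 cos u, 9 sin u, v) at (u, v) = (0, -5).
K = 0

Coefficients of the first fundamental form: E = 81, F = 0, G = 1.
Coefficients of the second fundamental form: L = -9, M = 0, N = 0.
Assemble K = (LN − M²)/(EG − F²) = 0. At (u, v) = (0, -5): K = 0.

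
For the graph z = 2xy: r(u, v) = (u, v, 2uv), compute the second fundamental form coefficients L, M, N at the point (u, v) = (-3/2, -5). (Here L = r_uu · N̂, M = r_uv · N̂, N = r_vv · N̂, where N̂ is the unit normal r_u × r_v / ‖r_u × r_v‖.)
L = 0;  M = sqrt(110)/55;  N = 0

Compute the unit normal N̂(u, v) = (-2*v/sqrt(4*u^2 + 4*v^2 + 1), -2*u/sqrt(4*u^2 + 4*v^2 + 1), 1/sqrt(4*u^2 + 4*v^2 + 1)), and the second partials r_uu, r_uv, r_vv. Take dot products:
  L(u, v) = r_uu · N̂ = 0,
  M(u, v) = r_uv · N̂ = 2/sqrt(4*u^2 + 4*v^2 + 1),
  N(u, v) = r_vv · N̂ = 0.
Evaluating at (u, v) = (-3/2, -5):
  L = 0, M = sqrt(110)/55, N = 0.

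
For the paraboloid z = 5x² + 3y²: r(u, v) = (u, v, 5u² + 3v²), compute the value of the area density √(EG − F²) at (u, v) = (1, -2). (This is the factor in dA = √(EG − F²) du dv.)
√(EG − F²)|_{(1, -2)} = 7*sqrt(5)

E = 100*u^2 + 1, F = 60*u*v, G = 36*v^2 + 1, so EG − F² = 100*u^2 + 36*v^2 + 1. Taking the positive square root: √(EG − F²) = sqrt(100*u^2 + 36*v^2 + 1). At (u, v) = (1, -2): 7*sqrt(5).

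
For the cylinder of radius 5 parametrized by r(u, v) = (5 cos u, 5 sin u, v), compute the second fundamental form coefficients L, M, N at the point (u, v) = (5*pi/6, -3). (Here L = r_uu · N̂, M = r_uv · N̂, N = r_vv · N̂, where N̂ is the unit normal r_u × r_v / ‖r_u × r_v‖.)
L = -5;  M = 0;  N = 0

Compute the unit normal N̂(u, v) = (cos(u), sin(u), 0), and the second partials r_uu, r_uv, r_vv. Take dot products:
  L(u, v) = r_uu · N̂ = -5,
  M(u, v) = r_uv · N̂ = 0,
  N(u, v) = r_vv · N̂ = 0.
Evaluating at (u, v) = (5*pi/6, -3):
  L = -5, M = 0, N = 0.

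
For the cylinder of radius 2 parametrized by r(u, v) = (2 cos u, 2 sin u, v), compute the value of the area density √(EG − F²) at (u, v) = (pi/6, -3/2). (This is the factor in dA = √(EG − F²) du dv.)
√(EG − F²)|_{(pi/6, -3/2)} = 2

E = 4, F = 0, G = 1, so EG − F² = 4. Taking the positive square root: √(EG − F²) = 2. At (u, v) = (pi/6, -3/2): 2.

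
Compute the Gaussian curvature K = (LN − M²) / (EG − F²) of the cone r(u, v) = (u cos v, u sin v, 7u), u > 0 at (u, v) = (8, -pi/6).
K = 0

Coefficients of the first fundamental form: E = 50, F = 0, G = u^2.
Coefficients of the second fundamental form: L = 0, M = 0, N = 7*sqrt(2)*u^2/(10*Abs(u)).
Assemble K = (LN − M²)/(EG − F²) = 0. At (u, v) = (8, -pi/6): K = 0.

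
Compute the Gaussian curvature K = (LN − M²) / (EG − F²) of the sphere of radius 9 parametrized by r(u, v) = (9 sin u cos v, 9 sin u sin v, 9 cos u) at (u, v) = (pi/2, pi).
K = 1/81

Coefficients of the first fundamental form: E = 81, F = 0, G = 81*sin(u)^2.
Coefficients of the second fundamental form: L = -9*sin(u)/Abs(sin(u)), M = 0, N = -9*sin(u)^3/Abs(sin(u)).
Assemble K = (LN − M²)/(EG − F²) = 1/81. At (u, v) = (pi/2, pi): K = 1/81.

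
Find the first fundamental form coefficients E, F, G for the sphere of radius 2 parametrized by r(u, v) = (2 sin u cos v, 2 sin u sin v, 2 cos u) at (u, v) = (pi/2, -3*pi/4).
E = 4;  F = 0;  G = 4

Partials: r_u = (2*cos(u)*cos(v), 2*sin(v)*cos(u), -2*sin(u)), r_v = (-2*sin(u)*sin(v), 2*sin(u)*cos(v), 0). As functions of (u, v):
  E = r_u · r_u = 4,
  F = r_u · r_v = 0,
  G = r_v · r_v = 4*sin(u)^2.
Evaluating at (u, v) = (pi/2, -3*pi/4): E = 4, F = 0, G = 4.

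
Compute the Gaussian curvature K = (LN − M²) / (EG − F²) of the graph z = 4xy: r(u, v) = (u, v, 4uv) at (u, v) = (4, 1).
K = -16/74529

Coefficients of the first fundamental form: E = 16*v^2 + 1, F = 16*u*v, G = 16*u^2 + 1.
Coefficients of the second fundamental form: L = 0, M = 4/sqrt(16*u^2 + 16*v^2 + 1), N = 0.
Assemble K = (LN − M²)/(EG − F²) = -16/(256*u^4 + 512*u^2*v^2 + 32*u^2 + 256*v^4 + 32*v^2 + 1). At (u, v) = (4, 1): K = -16/74529.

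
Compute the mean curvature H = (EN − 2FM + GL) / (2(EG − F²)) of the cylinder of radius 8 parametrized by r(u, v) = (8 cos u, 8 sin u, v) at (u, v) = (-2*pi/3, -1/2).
H = -1/16

With E = 64, F = 0, G = 1, L = -8, M = 0, N = 0, assemble
  H = (EN − 2FM + GL) / (2(EG − F²)) = -1/16.
At (u, v) = (-2*pi/3, -1/2): H = -1/16.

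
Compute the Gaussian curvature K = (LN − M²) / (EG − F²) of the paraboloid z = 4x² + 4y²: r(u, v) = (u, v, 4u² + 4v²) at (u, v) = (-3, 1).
K = 64/410881

Coefficients of the first fundamental form: E = 64*u^2 + 1, F = 64*u*v, G = 64*v^2 + 1.
Coefficients of the second fundamental form: L = 8/sqrt(64*u^2 + 64*v^2 + 1), M = 0, N = 8/sqrt(64*u^2 + 64*v^2 + 1).
Assemble K = (LN − M²)/(EG − F²) = 64/(4096*u^4 + 8192*u^2*v^2 + 128*u^2 + 4096*v^4 + 128*v^2 + 1). At (u, v) = (-3, 1): K = 64/410881.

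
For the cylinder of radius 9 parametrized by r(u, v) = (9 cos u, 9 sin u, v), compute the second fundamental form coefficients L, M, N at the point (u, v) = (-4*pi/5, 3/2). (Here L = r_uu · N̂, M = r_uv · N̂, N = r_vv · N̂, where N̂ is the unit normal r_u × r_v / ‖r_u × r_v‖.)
L = -9;  M = 0;  N = 0

Compute the unit normal N̂(u, v) = (cos(u), sin(u), 0), and the second partials r_uu, r_uv, r_vv. Take dot products:
  L(u, v) = r_uu · N̂ = -9,
  M(u, v) = r_uv · N̂ = 0,
  N(u, v) = r_vv · N̂ = 0.
Evaluating at (u, v) = (-4*pi/5, 3/2):
  L = -9, M = 0, N = 0.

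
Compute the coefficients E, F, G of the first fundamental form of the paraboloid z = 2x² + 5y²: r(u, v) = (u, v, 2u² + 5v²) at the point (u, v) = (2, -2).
E = 65;  F = -160;  G = 401

Partials: r_u = (1, 0, 4*u), r_v = (0, 1, 10*v). As functions of (u, v):
  E = r_u · r_u = 16*u^2 + 1,
  F = r_u · r_v = 40*u*v,
  G = r_v · r_v = 100*v^2 + 1.
Evaluating at (u, v) = (2, -2): E = 65, F = -160, G = 401.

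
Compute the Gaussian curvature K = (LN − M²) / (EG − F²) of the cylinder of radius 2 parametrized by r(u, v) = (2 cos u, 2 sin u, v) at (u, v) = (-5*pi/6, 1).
K = 0

Coefficients of the first fundamental form: E = 4, F = 0, G = 1.
Coefficients of the second fundamental form: L = -2, M = 0, N = 0.
Assemble K = (LN − M²)/(EG − F²) = 0. At (u, v) = (-5*pi/6, 1): K = 0.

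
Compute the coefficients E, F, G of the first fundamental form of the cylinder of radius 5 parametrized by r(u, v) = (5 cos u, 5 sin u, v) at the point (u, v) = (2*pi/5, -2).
E = 25;  F = 0;  G = 1

Partials: r_u = (-5*sin(u), 5*cos(u), 0), r_v = (0, 0, 1). As functions of (u, v):
  E = r_u · r_u = 25,
  F = r_u · r_v = 0,
  G = r_v · r_v = 1.
Evaluating at (u, v) = (2*pi/5, -2): E = 25, F = 0, G = 1.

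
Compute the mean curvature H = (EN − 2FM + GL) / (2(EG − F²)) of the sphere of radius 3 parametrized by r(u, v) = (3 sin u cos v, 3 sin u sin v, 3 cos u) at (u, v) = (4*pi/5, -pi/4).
H = -1/3

With E = 9, F = 0, G = 9*sin(u)^2, L = -3*sin(u)/Abs(sin(u)), M = 0, N = -3*sin(u)^3/Abs(sin(u)), assemble
  H = (EN − 2FM + GL) / (2(EG − F²)) = -sin(u)/(3*Abs(sin(u))).
At (u, v) = (4*pi/5, -pi/4): H = -1/3.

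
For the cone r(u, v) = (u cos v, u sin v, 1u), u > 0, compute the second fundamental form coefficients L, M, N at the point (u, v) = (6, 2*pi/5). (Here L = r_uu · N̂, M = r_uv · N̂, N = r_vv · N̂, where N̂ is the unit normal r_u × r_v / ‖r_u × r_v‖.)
L = 0;  M = 0;  N = 3*sqrt(2)

Compute the unit normal N̂(u, v) = (-sqrt(2)*u*cos(v)/(2*Abs(u)), -sqrt(2)*u*sin(v)/(2*Abs(u)), sqrt(2)*u/(2*Abs(u))), and the second partials r_uu, r_uv, r_vv. Take dot products:
  L(u, v) = r_uu · N̂ = 0,
  M(u, v) = r_uv · N̂ = 0,
  N(u, v) = r_vv · N̂ = sqrt(2)*u^2/(2*Abs(u)).
Evaluating at (u, v) = (6, 2*pi/5):
  L = 0, M = 0, N = 3*sqrt(2).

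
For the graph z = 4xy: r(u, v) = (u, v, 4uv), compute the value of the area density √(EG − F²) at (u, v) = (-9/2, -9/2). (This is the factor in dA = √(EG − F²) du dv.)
√(EG − F²)|_{(-9/2, -9/2)} = sqrt(649)

E = 16*v^2 + 1, F = 16*u*v, G = 16*u^2 + 1, so EG − F² = 16*u^2 + 16*v^2 + 1. Taking the positive square root: √(EG − F²) = sqrt(16*u^2 + 16*v^2 + 1). At (u, v) = (-9/2, -9/2): sqrt(649).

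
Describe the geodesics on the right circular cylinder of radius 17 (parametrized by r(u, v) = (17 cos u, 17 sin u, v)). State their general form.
The cylinder is flat (K = 0) and locally isometric to the plane via the development (u, v) ↦ (17 u, v). Geodesics are the pre-images of straight lines: circles (v constant), vertical lines (u constant), and helices (v = c · u + d) for constants c, d.

A right cylinder has E = 17², F = 0, G = 1, so EG − F² = 17², and L = −17, M = N = 0, giving K = (LN − M²)/(EG − F²) = 0 everywhere. A flat surface is locally isometric to the Euclidean plane via the map (u, v) ↦ (17 u, v). Straight lines in the (x̃, ỹ) plane pull back to: (a) horizontal circles (v = const), (b) vertical generators (u = const), and (c) helices (17 u tan θ = v, i.e. v = c · u + d).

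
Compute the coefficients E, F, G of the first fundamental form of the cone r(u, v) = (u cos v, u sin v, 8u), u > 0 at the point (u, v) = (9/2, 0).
E = 65;  F = 0;  G = 81/4

Partials: r_u = (cos(v), sin(v), 8), r_v = (-u*sin(v), u*cos(v), 0). As functions of (u, v):
  E = r_u · r_u = 65,
  F = r_u · r_v = 0,
  G = r_v · r_v = u^2.
Evaluating at (u, v) = (9/2, 0): E = 65, F = 0, G = 81/4.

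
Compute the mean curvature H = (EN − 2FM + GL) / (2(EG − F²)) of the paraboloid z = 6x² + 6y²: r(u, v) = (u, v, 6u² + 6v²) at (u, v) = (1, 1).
H = 1740/4913

With E = 144*u^2 + 1, F = 144*u*v, G = 144*v^2 + 1, L = 12/sqrt(144*u^2 + 144*v^2 + 1), M = 0, N = 12/sqrt(144*u^2 + 144*v^2 + 1), assemble
  H = (EN − 2FM + GL) / (2(EG − F²)) = 12*(72*u^2 + 72*v^2 + 1)/(144*u^2 + 144*v^2 + 1)^(3/2).
At (u, v) = (1, 1): H = 1740/4913.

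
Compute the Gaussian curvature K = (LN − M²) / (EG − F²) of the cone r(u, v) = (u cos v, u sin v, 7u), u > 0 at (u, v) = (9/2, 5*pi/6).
K = 0

Coefficients of the first fundamental form: E = 50, F = 0, G = u^2.
Coefficients of the second fundamental form: L = 0, M = 0, N = 7*sqrt(2)*u^2/(10*Abs(u)).
Assemble K = (LN − M²)/(EG − F²) = 0. At (u, v) = (9/2, 5*pi/6): K = 0.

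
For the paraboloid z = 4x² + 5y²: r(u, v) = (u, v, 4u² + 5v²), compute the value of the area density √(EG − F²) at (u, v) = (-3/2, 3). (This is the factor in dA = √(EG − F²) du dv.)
√(EG − F²)|_{(-3/2, 3)} = sqrt(1045)

E = 64*u^2 + 1, F = 80*u*v, G = 100*v^2 + 1, so EG − F² = 64*u^2 + 100*v^2 + 1. Taking the positive square root: √(EG − F²) = sqrt(64*u^2 + 100*v^2 + 1). At (u, v) = (-3/2, 3): sqrt(1045).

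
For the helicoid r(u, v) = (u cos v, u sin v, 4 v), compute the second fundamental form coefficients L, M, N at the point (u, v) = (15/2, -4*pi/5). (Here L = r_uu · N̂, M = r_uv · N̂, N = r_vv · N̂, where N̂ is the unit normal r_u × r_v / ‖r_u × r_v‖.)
L = 0;  M = -8/17;  N = 0

Compute the unit normal N̂(u, v) = (4*sin(v)/sqrt(u^2 + 16), -4*cos(v)/sqrt(u^2 + 16), u/sqrt(u^2 + 16)), and the second partials r_uu, r_uv, r_vv. Take dot products:
  L(u, v) = r_uu · N̂ = 0,
  M(u, v) = r_uv · N̂ = -4/sqrt(u^2 + 16),
  N(u, v) = r_vv · N̂ = 0.
Evaluating at (u, v) = (15/2, -4*pi/5):
  L = 0, M = -8/17, N = 0.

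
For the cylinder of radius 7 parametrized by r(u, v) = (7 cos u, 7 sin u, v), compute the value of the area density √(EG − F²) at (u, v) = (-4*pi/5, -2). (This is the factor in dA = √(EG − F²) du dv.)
√(EG − F²)|_{(-4*pi/5, -2)} = 7

E = 49, F = 0, G = 1, so EG − F² = 49. Taking the positive square root: √(EG − F²) = 7. At (u, v) = (-4*pi/5, -2): 7.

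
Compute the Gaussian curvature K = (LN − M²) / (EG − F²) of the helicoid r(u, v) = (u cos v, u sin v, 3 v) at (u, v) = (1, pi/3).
K = -9/100

Coefficients of the first fundamental form: E = 1, F = 0, G = u^2 + 9.
Coefficients of the second fundamental form: L = 0, M = -3/sqrt(u^2 + 9), N = 0.
Assemble K = (LN − M²)/(EG − F²) = -9/(u^2 + 9)^2. At (u, v) = (1, pi/3): K = -9/100.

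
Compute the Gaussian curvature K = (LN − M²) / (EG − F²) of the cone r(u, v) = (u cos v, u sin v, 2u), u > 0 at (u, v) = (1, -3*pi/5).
K = 0

Coefficients of the first fundamental form: E = 5, F = 0, G = u^2.
Coefficients of the second fundamental form: L = 0, M = 0, N = 2*sqrt(5)*u^2/(5*Abs(u)).
Assemble K = (LN − M²)/(EG − F²) = 0. At (u, v) = (1, -3*pi/5): K = 0.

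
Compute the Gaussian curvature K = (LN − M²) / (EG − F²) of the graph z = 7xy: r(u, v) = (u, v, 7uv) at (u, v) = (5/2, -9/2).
K = -196/6754801

Coefficients of the first fundamental form: E = 49*v^2 + 1, F = 49*u*v, G = 49*u^2 + 1.
Coefficients of the second fundamental form: L = 0, M = 7/sqrt(49*u^2 + 49*v^2 + 1), N = 0.
Assemble K = (LN − M²)/(EG − F²) = -49/(2401*u^4 + 4802*u^2*v^2 + 98*u^2 + 2401*v^4 + 98*v^2 + 1). At (u, v) = (5/2, -9/2): K = -196/6754801.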